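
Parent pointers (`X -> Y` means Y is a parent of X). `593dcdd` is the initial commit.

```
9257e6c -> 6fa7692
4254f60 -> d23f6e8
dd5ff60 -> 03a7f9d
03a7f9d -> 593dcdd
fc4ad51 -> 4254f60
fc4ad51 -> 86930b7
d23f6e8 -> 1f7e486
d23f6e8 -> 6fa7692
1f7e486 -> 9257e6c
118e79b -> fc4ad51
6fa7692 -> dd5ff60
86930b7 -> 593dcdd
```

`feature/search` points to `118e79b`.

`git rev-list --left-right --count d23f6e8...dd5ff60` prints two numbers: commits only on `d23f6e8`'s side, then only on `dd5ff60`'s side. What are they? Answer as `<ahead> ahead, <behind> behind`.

4 ahead, 0 behind

Reachable from d23f6e8: {03a7f9d, 1f7e486, 593dcdd, 6fa7692, 9257e6c, d23f6e8, dd5ff60}.
Reachable from dd5ff60: {03a7f9d, 593dcdd, dd5ff60}.
Only in d23f6e8's history (ahead): {1f7e486, 6fa7692, 9257e6c, d23f6e8} — 4.
Only in dd5ff60's history (behind): {} — 0.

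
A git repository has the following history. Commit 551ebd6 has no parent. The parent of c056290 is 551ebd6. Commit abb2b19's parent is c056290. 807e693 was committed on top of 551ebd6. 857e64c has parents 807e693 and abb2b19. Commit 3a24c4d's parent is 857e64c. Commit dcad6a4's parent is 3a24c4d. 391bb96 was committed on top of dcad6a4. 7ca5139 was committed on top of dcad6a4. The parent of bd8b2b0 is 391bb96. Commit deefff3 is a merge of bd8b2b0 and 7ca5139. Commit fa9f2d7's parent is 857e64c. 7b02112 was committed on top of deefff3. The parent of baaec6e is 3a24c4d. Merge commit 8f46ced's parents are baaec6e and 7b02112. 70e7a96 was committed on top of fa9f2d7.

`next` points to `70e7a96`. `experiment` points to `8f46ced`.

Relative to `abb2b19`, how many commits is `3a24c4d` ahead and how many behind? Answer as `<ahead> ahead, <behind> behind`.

Reachable from 3a24c4d: {3a24c4d, 551ebd6, 807e693, 857e64c, abb2b19, c056290}.
Reachable from abb2b19: {551ebd6, abb2b19, c056290}.
Only in 3a24c4d's history (ahead): {3a24c4d, 807e693, 857e64c} — 3.
Only in abb2b19's history (behind): {} — 0.

3 ahead, 0 behind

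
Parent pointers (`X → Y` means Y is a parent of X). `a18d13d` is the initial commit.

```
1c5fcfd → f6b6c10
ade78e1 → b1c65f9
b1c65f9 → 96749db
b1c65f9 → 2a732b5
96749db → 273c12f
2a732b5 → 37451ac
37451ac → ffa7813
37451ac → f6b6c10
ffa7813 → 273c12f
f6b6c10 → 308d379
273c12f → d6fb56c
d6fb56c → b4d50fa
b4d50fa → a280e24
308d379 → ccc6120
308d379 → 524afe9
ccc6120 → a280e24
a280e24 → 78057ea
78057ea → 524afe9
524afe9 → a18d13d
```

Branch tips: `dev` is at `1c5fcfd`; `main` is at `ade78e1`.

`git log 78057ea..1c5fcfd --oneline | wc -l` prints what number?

5

Reachable from 1c5fcfd: {1c5fcfd, 308d379, 524afe9, 78057ea, a18d13d, a280e24, ccc6120, f6b6c10}.
Reachable from 78057ea: {524afe9, 78057ea, a18d13d}.
In 1c5fcfd's history but not 78057ea's: {1c5fcfd, 308d379, a280e24, ccc6120, f6b6c10} — 5 commits.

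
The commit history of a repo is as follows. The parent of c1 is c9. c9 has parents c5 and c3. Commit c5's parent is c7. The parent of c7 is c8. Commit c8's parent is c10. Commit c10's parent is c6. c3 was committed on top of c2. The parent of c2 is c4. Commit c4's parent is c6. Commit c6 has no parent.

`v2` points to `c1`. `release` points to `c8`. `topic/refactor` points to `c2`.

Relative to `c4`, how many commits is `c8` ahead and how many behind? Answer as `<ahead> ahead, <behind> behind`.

Reachable from c8: {c10, c6, c8}.
Reachable from c4: {c4, c6}.
Only in c8's history (ahead): {c10, c8} — 2.
Only in c4's history (behind): {c4} — 1.

2 ahead, 1 behind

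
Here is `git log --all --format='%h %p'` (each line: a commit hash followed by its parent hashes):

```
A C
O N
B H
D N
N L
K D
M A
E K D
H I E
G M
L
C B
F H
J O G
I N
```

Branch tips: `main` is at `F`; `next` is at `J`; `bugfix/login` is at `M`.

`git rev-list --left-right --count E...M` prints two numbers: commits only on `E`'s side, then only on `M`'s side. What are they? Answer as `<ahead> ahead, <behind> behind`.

0 ahead, 6 behind

Reachable from E: {D, E, K, L, N}.
Reachable from M: {A, B, C, D, E, H, I, K, L, M, N}.
Only in E's history (ahead): {} — 0.
Only in M's history (behind): {A, B, C, H, I, M} — 6.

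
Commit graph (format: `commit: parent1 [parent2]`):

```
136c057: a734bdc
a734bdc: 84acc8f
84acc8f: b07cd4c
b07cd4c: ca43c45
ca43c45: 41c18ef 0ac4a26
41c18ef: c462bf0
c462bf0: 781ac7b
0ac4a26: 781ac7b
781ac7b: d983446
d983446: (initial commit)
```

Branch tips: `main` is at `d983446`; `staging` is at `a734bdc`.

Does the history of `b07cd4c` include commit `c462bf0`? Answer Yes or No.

Yes

Ancestors of b07cd4c (commits reachable by following parents): {0ac4a26, 41c18ef, 781ac7b, b07cd4c, c462bf0, ca43c45, d983446}.
c462bf0 is in that set, so it is an ancestor of b07cd4c.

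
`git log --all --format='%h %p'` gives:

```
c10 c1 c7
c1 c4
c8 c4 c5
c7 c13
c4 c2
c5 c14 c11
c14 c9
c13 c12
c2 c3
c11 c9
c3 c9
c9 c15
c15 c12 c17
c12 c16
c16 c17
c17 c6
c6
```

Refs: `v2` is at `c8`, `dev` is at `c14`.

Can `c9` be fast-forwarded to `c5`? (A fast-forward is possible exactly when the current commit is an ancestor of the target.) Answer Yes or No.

A fast-forward from c9 to c5 is possible iff c9 is an ancestor of c5.
Ancestors of c5: {c11, c12, c14, c15, c16, c17, c5, c6, c9}.
c9 is among them, so fast-forward is possible.

Yes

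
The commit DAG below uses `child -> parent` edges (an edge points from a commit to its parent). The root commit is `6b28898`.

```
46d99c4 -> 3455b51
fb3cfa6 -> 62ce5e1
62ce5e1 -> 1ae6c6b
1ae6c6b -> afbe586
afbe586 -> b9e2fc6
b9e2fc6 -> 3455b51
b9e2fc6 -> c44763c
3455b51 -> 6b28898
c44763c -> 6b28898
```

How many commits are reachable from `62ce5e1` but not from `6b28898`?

6

Reachable from 62ce5e1: {1ae6c6b, 3455b51, 62ce5e1, 6b28898, afbe586, b9e2fc6, c44763c}.
Reachable from 6b28898: {6b28898}.
In 62ce5e1's history but not 6b28898's: {1ae6c6b, 3455b51, 62ce5e1, afbe586, b9e2fc6, c44763c} — 6 commits.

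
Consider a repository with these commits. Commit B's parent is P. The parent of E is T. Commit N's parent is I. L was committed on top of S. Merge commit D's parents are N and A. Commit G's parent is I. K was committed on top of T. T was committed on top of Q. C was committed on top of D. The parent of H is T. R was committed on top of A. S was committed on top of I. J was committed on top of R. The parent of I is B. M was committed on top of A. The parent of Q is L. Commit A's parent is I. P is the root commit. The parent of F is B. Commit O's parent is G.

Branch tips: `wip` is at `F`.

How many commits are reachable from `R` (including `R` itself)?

5

Walking parent pointers from R: reachable set = {A, B, I, P, R}.
That is 5 commits.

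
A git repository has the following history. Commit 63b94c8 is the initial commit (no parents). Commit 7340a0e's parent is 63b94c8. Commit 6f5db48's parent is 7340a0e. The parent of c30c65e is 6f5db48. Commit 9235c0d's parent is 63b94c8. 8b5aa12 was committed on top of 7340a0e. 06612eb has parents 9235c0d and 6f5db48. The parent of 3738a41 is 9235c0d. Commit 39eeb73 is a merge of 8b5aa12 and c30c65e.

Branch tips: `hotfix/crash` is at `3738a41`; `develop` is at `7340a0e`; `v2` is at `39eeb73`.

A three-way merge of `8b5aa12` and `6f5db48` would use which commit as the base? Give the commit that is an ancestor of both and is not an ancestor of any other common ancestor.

Ancestors of 8b5aa12: {63b94c8, 7340a0e, 8b5aa12}.
Ancestors of 6f5db48: {63b94c8, 6f5db48, 7340a0e}.
Common ancestors: {63b94c8, 7340a0e}.
Among these, 7340a0e is not an ancestor of any other common ancestor — it is the merge base.

7340a0e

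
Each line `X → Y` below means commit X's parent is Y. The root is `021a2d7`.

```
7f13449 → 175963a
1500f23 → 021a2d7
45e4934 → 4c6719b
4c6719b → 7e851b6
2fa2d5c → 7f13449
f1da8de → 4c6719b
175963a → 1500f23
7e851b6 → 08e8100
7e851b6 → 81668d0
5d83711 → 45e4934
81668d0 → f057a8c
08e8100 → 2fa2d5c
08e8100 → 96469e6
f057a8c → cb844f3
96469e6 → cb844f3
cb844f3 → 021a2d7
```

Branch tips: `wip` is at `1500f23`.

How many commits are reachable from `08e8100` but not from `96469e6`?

Reachable from 08e8100: {021a2d7, 08e8100, 1500f23, 175963a, 2fa2d5c, 7f13449, 96469e6, cb844f3}.
Reachable from 96469e6: {021a2d7, 96469e6, cb844f3}.
In 08e8100's history but not 96469e6's: {08e8100, 1500f23, 175963a, 2fa2d5c, 7f13449} — 5 commits.

5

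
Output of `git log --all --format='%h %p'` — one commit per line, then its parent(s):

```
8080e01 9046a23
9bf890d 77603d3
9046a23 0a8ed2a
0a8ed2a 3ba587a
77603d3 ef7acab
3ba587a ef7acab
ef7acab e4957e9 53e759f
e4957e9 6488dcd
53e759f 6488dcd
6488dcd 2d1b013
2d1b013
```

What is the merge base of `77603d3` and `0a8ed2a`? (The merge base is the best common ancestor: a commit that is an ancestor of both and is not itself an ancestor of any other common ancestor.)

Ancestors of 77603d3: {2d1b013, 53e759f, 6488dcd, 77603d3, e4957e9, ef7acab}.
Ancestors of 0a8ed2a: {0a8ed2a, 2d1b013, 3ba587a, 53e759f, 6488dcd, e4957e9, ef7acab}.
Common ancestors: {2d1b013, 53e759f, 6488dcd, e4957e9, ef7acab}.
Among these, ef7acab is not an ancestor of any other common ancestor — it is the merge base.

ef7acab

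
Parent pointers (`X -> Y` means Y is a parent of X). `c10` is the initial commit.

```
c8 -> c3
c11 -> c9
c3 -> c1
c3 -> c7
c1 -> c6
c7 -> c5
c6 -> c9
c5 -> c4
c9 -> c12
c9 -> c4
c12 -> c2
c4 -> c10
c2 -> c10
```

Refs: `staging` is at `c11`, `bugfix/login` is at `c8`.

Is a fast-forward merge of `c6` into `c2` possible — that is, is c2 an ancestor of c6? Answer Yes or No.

Yes

A fast-forward from c2 to c6 is possible iff c2 is an ancestor of c6.
Ancestors of c6: {c10, c12, c2, c4, c6, c9}.
c2 is among them, so fast-forward is possible.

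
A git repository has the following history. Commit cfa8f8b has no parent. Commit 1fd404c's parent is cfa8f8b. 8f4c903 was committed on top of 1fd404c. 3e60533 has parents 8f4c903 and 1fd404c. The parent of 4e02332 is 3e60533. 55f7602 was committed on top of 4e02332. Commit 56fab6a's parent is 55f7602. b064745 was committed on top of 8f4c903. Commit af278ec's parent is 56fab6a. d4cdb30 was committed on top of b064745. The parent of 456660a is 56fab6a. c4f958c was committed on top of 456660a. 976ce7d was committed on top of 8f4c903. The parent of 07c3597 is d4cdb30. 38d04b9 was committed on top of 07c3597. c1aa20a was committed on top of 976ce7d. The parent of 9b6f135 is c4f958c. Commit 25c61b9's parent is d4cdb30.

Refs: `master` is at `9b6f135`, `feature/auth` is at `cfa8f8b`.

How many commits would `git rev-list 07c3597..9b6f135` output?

7

Reachable from 9b6f135: {1fd404c, 3e60533, 456660a, 4e02332, 55f7602, 56fab6a, 8f4c903, 9b6f135, c4f958c, cfa8f8b}.
Reachable from 07c3597: {07c3597, 1fd404c, 8f4c903, b064745, cfa8f8b, d4cdb30}.
In 9b6f135's history but not 07c3597's: {3e60533, 456660a, 4e02332, 55f7602, 56fab6a, 9b6f135, c4f958c} — 7 commits.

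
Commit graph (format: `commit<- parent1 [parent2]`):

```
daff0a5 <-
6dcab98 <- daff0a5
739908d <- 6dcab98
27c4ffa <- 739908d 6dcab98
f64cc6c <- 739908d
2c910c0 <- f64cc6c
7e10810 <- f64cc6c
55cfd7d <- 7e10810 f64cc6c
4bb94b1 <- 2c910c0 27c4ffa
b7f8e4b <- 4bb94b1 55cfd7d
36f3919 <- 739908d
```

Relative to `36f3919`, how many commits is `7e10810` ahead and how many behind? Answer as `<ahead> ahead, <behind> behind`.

2 ahead, 1 behind

Reachable from 7e10810: {6dcab98, 739908d, 7e10810, daff0a5, f64cc6c}.
Reachable from 36f3919: {36f3919, 6dcab98, 739908d, daff0a5}.
Only in 7e10810's history (ahead): {7e10810, f64cc6c} — 2.
Only in 36f3919's history (behind): {36f3919} — 1.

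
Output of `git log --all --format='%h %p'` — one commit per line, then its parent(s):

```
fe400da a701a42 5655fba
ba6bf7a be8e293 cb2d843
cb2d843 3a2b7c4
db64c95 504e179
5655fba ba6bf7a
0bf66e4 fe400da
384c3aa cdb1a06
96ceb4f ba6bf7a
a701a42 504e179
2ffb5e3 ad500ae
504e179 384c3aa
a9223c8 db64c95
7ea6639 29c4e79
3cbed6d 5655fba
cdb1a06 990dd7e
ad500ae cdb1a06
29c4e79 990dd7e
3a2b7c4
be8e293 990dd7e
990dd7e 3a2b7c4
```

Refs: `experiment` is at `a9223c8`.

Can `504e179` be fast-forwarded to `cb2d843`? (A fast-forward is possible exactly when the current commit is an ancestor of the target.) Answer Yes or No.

A fast-forward from 504e179 to cb2d843 is possible iff 504e179 is an ancestor of cb2d843.
Ancestors of cb2d843: {3a2b7c4, cb2d843}.
504e179 is not among them, so fast-forward is not possible.

No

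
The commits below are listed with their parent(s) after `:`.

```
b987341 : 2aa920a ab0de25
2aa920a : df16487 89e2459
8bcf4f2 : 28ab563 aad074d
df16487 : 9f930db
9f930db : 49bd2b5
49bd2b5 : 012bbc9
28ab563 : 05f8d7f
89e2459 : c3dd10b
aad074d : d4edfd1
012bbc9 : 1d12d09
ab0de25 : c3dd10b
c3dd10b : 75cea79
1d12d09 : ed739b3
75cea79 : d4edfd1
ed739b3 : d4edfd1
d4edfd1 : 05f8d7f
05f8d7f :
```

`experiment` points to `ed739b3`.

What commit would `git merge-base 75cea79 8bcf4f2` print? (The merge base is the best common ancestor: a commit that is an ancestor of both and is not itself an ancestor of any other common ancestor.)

d4edfd1

Ancestors of 75cea79: {05f8d7f, 75cea79, d4edfd1}.
Ancestors of 8bcf4f2: {05f8d7f, 28ab563, 8bcf4f2, aad074d, d4edfd1}.
Common ancestors: {05f8d7f, d4edfd1}.
Among these, d4edfd1 is not an ancestor of any other common ancestor — it is the merge base.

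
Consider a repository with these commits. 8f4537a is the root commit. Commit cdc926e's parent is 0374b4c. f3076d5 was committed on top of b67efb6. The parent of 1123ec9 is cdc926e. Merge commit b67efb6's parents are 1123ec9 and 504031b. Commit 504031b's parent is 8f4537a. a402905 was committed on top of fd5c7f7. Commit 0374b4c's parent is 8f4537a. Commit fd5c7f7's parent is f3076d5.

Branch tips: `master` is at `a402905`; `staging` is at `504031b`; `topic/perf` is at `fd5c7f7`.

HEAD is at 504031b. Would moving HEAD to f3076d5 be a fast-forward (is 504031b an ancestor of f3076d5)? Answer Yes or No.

Yes

A fast-forward from 504031b to f3076d5 is possible iff 504031b is an ancestor of f3076d5.
Ancestors of f3076d5: {0374b4c, 1123ec9, 504031b, 8f4537a, b67efb6, cdc926e, f3076d5}.
504031b is among them, so fast-forward is possible.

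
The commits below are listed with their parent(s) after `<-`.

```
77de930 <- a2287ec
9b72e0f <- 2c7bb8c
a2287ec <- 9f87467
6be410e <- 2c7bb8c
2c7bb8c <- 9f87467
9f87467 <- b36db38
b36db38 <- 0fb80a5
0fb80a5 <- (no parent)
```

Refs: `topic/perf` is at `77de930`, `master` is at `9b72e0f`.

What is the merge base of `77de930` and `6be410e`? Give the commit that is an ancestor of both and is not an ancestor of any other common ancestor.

Ancestors of 77de930: {0fb80a5, 77de930, 9f87467, a2287ec, b36db38}.
Ancestors of 6be410e: {0fb80a5, 2c7bb8c, 6be410e, 9f87467, b36db38}.
Common ancestors: {0fb80a5, 9f87467, b36db38}.
Among these, 9f87467 is not an ancestor of any other common ancestor — it is the merge base.

9f87467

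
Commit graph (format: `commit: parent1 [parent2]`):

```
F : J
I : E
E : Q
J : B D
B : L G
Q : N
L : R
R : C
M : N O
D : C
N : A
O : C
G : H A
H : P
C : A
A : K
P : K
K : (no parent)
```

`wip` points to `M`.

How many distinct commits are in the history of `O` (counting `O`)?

4

Walking parent pointers from O: reachable set = {A, C, K, O}.
That is 4 commits.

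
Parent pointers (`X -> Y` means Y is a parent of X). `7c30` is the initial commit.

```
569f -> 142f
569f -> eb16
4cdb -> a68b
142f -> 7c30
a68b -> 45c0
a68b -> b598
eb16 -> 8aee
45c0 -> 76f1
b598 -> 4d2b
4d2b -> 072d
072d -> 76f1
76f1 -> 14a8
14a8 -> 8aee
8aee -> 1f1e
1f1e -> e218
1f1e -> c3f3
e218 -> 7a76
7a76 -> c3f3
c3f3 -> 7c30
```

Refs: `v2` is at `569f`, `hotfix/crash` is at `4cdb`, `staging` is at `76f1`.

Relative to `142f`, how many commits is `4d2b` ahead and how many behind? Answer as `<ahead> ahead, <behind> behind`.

9 ahead, 1 behind

Reachable from 4d2b: {072d, 14a8, 1f1e, 4d2b, 76f1, 7a76, 7c30, 8aee, c3f3, e218}.
Reachable from 142f: {142f, 7c30}.
Only in 4d2b's history (ahead): {072d, 14a8, 1f1e, 4d2b, 76f1, 7a76, 8aee, c3f3, e218} — 9.
Only in 142f's history (behind): {142f} — 1.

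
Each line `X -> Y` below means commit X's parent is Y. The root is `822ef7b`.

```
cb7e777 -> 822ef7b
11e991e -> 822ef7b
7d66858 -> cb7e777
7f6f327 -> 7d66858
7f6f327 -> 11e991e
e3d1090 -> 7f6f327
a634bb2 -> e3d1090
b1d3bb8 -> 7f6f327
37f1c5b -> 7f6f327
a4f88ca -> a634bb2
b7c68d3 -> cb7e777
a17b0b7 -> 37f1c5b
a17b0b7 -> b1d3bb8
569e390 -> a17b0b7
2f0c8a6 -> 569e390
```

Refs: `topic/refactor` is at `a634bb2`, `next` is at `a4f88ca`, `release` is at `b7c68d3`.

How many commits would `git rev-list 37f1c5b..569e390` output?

Reachable from 569e390: {11e991e, 37f1c5b, 569e390, 7d66858, 7f6f327, 822ef7b, a17b0b7, b1d3bb8, cb7e777}.
Reachable from 37f1c5b: {11e991e, 37f1c5b, 7d66858, 7f6f327, 822ef7b, cb7e777}.
In 569e390's history but not 37f1c5b's: {569e390, a17b0b7, b1d3bb8} — 3 commits.

3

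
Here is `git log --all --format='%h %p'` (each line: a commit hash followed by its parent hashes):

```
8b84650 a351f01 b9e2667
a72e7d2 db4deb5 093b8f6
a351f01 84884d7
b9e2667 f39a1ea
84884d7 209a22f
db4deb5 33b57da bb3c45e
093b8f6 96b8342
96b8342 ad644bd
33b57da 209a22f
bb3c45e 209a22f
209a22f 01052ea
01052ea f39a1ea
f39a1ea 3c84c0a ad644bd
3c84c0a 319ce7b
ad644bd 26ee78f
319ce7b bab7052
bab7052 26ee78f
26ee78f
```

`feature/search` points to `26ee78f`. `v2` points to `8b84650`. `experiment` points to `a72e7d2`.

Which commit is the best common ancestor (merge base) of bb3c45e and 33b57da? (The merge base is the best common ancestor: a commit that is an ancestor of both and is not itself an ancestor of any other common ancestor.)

Ancestors of bb3c45e: {01052ea, 209a22f, 26ee78f, 319ce7b, 3c84c0a, ad644bd, bab7052, bb3c45e, f39a1ea}.
Ancestors of 33b57da: {01052ea, 209a22f, 26ee78f, 319ce7b, 33b57da, 3c84c0a, ad644bd, bab7052, f39a1ea}.
Common ancestors: {01052ea, 209a22f, 26ee78f, 319ce7b, 3c84c0a, ad644bd, bab7052, f39a1ea}.
Among these, 209a22f is not an ancestor of any other common ancestor — it is the merge base.

209a22f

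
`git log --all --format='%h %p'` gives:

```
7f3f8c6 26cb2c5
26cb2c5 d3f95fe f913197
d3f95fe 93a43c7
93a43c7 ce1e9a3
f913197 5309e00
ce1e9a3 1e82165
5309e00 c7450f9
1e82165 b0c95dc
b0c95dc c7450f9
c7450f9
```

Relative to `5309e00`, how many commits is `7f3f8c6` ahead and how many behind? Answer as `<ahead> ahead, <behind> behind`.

Reachable from 7f3f8c6: {1e82165, 26cb2c5, 5309e00, 7f3f8c6, 93a43c7, b0c95dc, c7450f9, ce1e9a3, d3f95fe, f913197}.
Reachable from 5309e00: {5309e00, c7450f9}.
Only in 7f3f8c6's history (ahead): {1e82165, 26cb2c5, 7f3f8c6, 93a43c7, b0c95dc, ce1e9a3, d3f95fe, f913197} — 8.
Only in 5309e00's history (behind): {} — 0.

8 ahead, 0 behind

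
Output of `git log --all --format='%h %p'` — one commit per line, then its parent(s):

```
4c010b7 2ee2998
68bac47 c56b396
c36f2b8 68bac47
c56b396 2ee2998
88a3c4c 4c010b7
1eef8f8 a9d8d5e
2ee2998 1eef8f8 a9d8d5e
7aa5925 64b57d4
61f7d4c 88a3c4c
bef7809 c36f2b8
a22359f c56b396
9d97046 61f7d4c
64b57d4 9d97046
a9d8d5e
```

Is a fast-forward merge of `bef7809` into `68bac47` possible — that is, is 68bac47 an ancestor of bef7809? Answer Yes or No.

A fast-forward from 68bac47 to bef7809 is possible iff 68bac47 is an ancestor of bef7809.
Ancestors of bef7809: {1eef8f8, 2ee2998, 68bac47, a9d8d5e, bef7809, c36f2b8, c56b396}.
68bac47 is among them, so fast-forward is possible.

Yes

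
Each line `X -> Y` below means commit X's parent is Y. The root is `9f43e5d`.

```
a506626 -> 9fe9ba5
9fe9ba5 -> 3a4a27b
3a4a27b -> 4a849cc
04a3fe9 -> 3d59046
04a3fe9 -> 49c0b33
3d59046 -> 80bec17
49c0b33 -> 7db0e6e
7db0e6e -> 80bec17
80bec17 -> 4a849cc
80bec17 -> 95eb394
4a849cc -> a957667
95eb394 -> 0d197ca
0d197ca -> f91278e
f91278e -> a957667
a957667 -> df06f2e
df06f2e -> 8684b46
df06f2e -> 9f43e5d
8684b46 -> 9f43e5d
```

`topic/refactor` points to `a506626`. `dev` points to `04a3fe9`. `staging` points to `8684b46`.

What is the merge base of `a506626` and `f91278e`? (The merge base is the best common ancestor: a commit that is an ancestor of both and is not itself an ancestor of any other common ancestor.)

a957667

Ancestors of a506626: {3a4a27b, 4a849cc, 8684b46, 9f43e5d, 9fe9ba5, a506626, a957667, df06f2e}.
Ancestors of f91278e: {8684b46, 9f43e5d, a957667, df06f2e, f91278e}.
Common ancestors: {8684b46, 9f43e5d, a957667, df06f2e}.
Among these, a957667 is not an ancestor of any other common ancestor — it is the merge base.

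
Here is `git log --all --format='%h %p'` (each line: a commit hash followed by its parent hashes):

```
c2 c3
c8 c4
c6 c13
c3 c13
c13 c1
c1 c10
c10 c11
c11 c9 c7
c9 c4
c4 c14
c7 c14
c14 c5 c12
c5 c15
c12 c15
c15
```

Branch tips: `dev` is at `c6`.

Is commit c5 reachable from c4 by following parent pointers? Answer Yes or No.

Ancestors of c4 (commits reachable by following parents): {c12, c14, c15, c4, c5}.
c5 is in that set, so it is an ancestor of c4.

Yes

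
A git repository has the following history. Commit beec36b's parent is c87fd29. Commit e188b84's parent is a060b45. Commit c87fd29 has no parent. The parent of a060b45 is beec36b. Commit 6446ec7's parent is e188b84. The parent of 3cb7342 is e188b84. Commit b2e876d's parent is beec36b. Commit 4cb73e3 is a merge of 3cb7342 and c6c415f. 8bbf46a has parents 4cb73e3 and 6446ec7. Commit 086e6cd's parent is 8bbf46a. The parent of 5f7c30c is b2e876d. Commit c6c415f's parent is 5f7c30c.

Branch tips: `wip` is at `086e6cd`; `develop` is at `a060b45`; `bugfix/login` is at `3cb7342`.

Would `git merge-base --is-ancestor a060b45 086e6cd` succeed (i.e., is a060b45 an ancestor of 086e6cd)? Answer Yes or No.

Yes

Ancestors of 086e6cd (commits reachable by following parents): {086e6cd, 3cb7342, 4cb73e3, 5f7c30c, 6446ec7, 8bbf46a, a060b45, b2e876d, beec36b, c6c415f, c87fd29, e188b84}.
a060b45 is in that set, so it is an ancestor of 086e6cd.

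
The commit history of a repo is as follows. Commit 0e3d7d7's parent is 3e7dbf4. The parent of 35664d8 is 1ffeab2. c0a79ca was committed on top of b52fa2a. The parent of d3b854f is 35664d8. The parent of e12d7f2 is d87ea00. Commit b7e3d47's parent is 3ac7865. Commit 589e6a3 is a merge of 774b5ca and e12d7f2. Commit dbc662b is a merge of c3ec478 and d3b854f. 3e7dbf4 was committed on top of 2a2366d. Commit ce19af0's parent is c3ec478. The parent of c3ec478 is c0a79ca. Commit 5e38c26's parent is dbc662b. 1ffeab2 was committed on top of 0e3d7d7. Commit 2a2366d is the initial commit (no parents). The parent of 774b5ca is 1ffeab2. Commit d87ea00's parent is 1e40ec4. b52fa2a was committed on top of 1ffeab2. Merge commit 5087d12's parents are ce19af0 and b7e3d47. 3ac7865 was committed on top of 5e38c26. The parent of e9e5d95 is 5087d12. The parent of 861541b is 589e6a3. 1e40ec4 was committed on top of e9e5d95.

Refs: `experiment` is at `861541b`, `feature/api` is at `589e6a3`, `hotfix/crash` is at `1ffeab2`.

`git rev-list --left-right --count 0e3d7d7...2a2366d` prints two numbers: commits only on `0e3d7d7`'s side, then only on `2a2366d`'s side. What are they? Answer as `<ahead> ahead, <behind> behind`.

2 ahead, 0 behind

Reachable from 0e3d7d7: {0e3d7d7, 2a2366d, 3e7dbf4}.
Reachable from 2a2366d: {2a2366d}.
Only in 0e3d7d7's history (ahead): {0e3d7d7, 3e7dbf4} — 2.
Only in 2a2366d's history (behind): {} — 0.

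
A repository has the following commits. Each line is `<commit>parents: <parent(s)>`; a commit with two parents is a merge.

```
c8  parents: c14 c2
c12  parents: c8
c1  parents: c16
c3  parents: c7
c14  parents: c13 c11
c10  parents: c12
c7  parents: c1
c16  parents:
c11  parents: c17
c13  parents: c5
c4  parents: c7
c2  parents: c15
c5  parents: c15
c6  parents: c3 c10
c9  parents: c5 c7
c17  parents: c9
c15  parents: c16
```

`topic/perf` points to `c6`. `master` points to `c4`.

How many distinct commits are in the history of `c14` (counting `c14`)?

10

Walking parent pointers from c14: reachable set = {c1, c11, c13, c14, c15, c16, c17, c5, c7, c9}.
That is 10 commits.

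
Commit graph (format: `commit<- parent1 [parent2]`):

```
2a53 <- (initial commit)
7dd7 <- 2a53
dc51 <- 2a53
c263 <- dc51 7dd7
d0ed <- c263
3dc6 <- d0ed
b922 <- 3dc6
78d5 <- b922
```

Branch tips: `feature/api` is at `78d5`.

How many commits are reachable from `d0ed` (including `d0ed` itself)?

Walking parent pointers from d0ed: reachable set = {2a53, 7dd7, c263, d0ed, dc51}.
That is 5 commits.

5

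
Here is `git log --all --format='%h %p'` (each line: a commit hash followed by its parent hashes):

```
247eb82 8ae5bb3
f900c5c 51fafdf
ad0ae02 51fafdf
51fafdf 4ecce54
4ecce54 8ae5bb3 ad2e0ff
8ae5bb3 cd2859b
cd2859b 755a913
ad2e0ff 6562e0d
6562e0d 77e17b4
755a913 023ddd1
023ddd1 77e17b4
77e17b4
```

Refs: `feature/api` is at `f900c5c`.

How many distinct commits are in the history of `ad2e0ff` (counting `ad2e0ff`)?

Walking parent pointers from ad2e0ff: reachable set = {6562e0d, 77e17b4, ad2e0ff}.
That is 3 commits.

3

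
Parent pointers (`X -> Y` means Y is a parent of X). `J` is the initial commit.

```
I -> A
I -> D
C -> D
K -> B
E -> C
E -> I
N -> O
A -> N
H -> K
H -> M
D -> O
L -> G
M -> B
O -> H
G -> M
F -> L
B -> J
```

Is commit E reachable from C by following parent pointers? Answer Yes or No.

No

Ancestors of C: {B, C, D, H, J, K, M, O}.
E is not in that set, so it is not an ancestor of C.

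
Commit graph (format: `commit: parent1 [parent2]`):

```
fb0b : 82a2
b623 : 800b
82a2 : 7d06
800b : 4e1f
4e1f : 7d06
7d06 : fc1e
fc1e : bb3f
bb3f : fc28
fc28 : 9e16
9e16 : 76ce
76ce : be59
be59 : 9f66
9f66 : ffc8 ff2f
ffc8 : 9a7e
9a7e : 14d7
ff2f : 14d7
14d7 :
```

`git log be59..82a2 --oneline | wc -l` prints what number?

Reachable from 82a2: {14d7, 76ce, 7d06, 82a2, 9a7e, 9e16, 9f66, bb3f, be59, fc1e, fc28, ff2f, ffc8}.
Reachable from be59: {14d7, 9a7e, 9f66, be59, ff2f, ffc8}.
In 82a2's history but not be59's: {76ce, 7d06, 82a2, 9e16, bb3f, fc1e, fc28} — 7 commits.

7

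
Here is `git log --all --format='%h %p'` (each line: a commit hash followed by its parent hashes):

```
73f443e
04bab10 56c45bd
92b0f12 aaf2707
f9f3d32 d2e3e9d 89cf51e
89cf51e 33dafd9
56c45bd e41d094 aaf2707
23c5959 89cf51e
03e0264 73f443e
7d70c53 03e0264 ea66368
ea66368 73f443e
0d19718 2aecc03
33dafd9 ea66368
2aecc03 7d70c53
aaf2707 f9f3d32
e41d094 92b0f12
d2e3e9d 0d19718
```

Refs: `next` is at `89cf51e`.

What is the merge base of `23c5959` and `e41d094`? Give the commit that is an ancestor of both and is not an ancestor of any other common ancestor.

Ancestors of 23c5959: {23c5959, 33dafd9, 73f443e, 89cf51e, ea66368}.
Ancestors of e41d094: {03e0264, 0d19718, 2aecc03, 33dafd9, 73f443e, 7d70c53, 89cf51e, 92b0f12, aaf2707, d2e3e9d, e41d094, ea66368, f9f3d32}.
Common ancestors: {33dafd9, 73f443e, 89cf51e, ea66368}.
Among these, 89cf51e is not an ancestor of any other common ancestor — it is the merge base.

89cf51e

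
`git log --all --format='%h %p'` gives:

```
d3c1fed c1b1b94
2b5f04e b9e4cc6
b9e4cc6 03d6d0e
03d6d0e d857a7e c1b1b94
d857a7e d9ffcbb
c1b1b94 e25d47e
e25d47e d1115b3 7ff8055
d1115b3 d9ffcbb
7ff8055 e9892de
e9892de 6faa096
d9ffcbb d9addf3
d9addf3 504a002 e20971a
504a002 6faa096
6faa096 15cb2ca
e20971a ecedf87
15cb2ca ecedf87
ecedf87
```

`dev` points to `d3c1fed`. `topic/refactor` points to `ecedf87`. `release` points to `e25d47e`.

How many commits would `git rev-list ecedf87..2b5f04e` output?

15

Reachable from 2b5f04e: {03d6d0e, 15cb2ca, 2b5f04e, 504a002, 6faa096, 7ff8055, b9e4cc6, c1b1b94, d1115b3, d857a7e, d9addf3, d9ffcbb, e20971a, e25d47e, e9892de, ecedf87}.
Reachable from ecedf87: {ecedf87}.
In 2b5f04e's history but not ecedf87's: {03d6d0e, 15cb2ca, 2b5f04e, 504a002, 6faa096, 7ff8055, b9e4cc6, c1b1b94, d1115b3, d857a7e, d9addf3, d9ffcbb, e20971a, e25d47e, e9892de} — 15 commits.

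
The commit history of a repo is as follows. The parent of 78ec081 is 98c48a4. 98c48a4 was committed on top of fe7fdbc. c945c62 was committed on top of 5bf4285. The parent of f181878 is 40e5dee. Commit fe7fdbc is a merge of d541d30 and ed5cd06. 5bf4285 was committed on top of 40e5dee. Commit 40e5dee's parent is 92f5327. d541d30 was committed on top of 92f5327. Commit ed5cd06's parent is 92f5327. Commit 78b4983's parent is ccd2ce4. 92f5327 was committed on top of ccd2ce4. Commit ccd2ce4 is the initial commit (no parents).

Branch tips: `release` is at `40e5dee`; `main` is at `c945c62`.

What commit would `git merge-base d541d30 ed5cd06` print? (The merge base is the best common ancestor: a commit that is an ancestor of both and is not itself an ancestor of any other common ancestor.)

92f5327

Ancestors of d541d30: {92f5327, ccd2ce4, d541d30}.
Ancestors of ed5cd06: {92f5327, ccd2ce4, ed5cd06}.
Common ancestors: {92f5327, ccd2ce4}.
Among these, 92f5327 is not an ancestor of any other common ancestor — it is the merge base.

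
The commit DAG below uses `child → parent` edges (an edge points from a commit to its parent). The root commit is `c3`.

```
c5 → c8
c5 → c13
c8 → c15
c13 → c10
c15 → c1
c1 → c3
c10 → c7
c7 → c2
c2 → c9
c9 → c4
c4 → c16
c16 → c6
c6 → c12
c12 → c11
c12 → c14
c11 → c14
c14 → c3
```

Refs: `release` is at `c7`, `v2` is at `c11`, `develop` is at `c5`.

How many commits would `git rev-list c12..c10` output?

7

Reachable from c10: {c10, c11, c12, c14, c16, c2, c3, c4, c6, c7, c9}.
Reachable from c12: {c11, c12, c14, c3}.
In c10's history but not c12's: {c10, c16, c2, c4, c6, c7, c9} — 7 commits.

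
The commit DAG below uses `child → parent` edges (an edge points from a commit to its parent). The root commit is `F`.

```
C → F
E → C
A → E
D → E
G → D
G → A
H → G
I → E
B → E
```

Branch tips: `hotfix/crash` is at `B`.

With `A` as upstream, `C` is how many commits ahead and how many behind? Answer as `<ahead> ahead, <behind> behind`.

0 ahead, 2 behind

Reachable from C: {C, F}.
Reachable from A: {A, C, E, F}.
Only in C's history (ahead): {} — 0.
Only in A's history (behind): {A, E} — 2.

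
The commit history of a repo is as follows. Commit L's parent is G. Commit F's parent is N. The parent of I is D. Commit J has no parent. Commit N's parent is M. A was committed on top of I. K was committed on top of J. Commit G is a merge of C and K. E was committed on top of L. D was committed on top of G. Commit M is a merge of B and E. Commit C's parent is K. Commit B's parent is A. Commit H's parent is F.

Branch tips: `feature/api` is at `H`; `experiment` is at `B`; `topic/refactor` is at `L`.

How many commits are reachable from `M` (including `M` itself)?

11

Walking parent pointers from M: reachable set = {A, B, C, D, E, G, I, J, K, L, M}.
That is 11 commits.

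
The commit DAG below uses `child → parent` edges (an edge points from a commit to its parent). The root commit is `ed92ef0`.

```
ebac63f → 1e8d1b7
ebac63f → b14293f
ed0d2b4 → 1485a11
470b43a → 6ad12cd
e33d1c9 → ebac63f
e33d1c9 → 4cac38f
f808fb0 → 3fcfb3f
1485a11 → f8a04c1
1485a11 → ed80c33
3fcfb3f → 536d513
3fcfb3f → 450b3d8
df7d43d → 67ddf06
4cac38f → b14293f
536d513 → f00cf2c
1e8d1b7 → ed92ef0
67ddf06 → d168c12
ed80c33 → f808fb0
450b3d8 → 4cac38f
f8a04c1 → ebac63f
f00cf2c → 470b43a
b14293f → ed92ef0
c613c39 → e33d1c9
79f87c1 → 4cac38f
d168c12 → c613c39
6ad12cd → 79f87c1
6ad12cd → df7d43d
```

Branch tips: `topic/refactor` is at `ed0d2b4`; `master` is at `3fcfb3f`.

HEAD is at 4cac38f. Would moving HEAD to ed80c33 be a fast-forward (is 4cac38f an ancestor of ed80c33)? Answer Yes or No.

A fast-forward from 4cac38f to ed80c33 is possible iff 4cac38f is an ancestor of ed80c33.
Ancestors of ed80c33: {1e8d1b7, 3fcfb3f, 450b3d8, 470b43a, 4cac38f, 536d513, 67ddf06, 6ad12cd, 79f87c1, b14293f, c613c39, d168c12, df7d43d, e33d1c9, ebac63f, ed80c33, ed92ef0, f00cf2c, f808fb0}.
4cac38f is among them, so fast-forward is possible.

Yes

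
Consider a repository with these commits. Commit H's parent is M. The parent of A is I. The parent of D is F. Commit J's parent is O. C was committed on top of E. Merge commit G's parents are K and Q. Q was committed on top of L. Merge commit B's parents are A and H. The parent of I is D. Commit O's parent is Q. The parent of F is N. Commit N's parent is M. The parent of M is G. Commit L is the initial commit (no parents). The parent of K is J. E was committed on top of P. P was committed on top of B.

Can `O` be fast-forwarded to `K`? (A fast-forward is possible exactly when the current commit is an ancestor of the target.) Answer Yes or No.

A fast-forward from O to K is possible iff O is an ancestor of K.
Ancestors of K: {J, K, L, O, Q}.
O is among them, so fast-forward is possible.

Yes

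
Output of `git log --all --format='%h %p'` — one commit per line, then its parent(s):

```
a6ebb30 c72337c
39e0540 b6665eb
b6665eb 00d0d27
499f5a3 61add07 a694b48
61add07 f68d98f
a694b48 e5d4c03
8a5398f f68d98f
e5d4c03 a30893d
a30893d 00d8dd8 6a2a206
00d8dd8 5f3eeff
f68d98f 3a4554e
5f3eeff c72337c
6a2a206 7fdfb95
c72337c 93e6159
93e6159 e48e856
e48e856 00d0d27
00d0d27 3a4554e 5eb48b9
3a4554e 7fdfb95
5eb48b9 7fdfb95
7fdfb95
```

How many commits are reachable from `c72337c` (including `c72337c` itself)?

7

Walking parent pointers from c72337c: reachable set = {00d0d27, 3a4554e, 5eb48b9, 7fdfb95, 93e6159, c72337c, e48e856}.
That is 7 commits.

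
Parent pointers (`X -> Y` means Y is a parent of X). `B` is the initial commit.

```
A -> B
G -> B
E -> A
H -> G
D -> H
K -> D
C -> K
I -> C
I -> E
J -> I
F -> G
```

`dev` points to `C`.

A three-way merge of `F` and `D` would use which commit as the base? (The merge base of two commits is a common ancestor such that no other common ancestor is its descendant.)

Ancestors of F: {B, F, G}.
Ancestors of D: {B, D, G, H}.
Common ancestors: {B, G}.
Among these, G is not an ancestor of any other common ancestor — it is the merge base.

G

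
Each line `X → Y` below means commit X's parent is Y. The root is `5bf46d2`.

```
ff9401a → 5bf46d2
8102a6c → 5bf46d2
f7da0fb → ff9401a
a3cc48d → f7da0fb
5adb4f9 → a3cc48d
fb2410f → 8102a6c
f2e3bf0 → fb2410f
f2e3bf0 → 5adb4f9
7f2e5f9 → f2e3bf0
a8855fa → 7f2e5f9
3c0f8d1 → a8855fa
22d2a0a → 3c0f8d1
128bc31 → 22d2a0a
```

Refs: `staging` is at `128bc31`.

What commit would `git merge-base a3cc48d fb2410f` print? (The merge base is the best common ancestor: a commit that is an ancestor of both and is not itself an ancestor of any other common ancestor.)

Ancestors of a3cc48d: {5bf46d2, a3cc48d, f7da0fb, ff9401a}.
Ancestors of fb2410f: {5bf46d2, 8102a6c, fb2410f}.
Common ancestors: {5bf46d2}.
The only common ancestor is 5bf46d2, so it is the merge base.

5bf46d2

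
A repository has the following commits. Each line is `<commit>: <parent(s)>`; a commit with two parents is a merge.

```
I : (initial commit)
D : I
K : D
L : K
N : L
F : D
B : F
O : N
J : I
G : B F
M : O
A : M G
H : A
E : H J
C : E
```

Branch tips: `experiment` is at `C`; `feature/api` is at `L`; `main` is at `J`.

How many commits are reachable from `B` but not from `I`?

Reachable from B: {B, D, F, I}.
Reachable from I: {I}.
In B's history but not I's: {B, D, F} — 3 commits.

3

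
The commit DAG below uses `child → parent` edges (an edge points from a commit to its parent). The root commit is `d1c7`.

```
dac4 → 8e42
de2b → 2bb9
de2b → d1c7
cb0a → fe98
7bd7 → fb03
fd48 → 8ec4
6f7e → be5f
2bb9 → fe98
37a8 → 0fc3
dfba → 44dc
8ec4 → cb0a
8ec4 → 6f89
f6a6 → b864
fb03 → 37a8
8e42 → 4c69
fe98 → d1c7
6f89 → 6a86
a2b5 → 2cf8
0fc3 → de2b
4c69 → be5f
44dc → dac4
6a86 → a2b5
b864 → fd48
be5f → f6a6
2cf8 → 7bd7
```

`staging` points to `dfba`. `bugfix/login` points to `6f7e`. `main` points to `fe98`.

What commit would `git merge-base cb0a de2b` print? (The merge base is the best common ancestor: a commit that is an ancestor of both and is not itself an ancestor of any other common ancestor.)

Ancestors of cb0a: {cb0a, d1c7, fe98}.
Ancestors of de2b: {2bb9, d1c7, de2b, fe98}.
Common ancestors: {d1c7, fe98}.
Among these, fe98 is not an ancestor of any other common ancestor — it is the merge base.

fe98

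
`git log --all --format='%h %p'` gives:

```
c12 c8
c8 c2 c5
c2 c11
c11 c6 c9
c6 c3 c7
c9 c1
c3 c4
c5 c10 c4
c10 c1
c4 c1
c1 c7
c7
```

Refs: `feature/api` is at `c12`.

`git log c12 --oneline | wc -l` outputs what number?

12

Walking parent pointers from c12: reachable set = {c1, c10, c11, c12, c2, c3, c4, c5, c6, c7, c8, c9}.
That is 12 commits.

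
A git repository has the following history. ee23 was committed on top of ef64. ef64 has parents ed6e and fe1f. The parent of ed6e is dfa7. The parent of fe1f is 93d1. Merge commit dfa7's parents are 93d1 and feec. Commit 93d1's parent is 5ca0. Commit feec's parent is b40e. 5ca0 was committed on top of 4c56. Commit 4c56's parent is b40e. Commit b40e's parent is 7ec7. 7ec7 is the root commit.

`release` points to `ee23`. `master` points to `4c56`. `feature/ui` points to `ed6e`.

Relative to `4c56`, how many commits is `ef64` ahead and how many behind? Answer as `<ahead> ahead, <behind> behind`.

Reachable from ef64: {4c56, 5ca0, 7ec7, 93d1, b40e, dfa7, ed6e, ef64, fe1f, feec}.
Reachable from 4c56: {4c56, 7ec7, b40e}.
Only in ef64's history (ahead): {5ca0, 93d1, dfa7, ed6e, ef64, fe1f, feec} — 7.
Only in 4c56's history (behind): {} — 0.

7 ahead, 0 behind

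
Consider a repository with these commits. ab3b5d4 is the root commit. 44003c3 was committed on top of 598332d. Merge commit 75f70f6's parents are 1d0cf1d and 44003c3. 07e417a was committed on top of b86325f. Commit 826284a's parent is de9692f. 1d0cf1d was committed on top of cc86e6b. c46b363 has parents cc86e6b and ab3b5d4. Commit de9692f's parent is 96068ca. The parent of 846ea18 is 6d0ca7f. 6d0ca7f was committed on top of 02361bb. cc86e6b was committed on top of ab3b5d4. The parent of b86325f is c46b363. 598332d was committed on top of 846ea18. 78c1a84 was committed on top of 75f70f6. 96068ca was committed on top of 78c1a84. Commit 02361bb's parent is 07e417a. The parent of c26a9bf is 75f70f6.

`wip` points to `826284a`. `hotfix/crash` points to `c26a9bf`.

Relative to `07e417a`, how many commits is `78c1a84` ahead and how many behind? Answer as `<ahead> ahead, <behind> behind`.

Reachable from 78c1a84: {02361bb, 07e417a, 1d0cf1d, 44003c3, 598332d, 6d0ca7f, 75f70f6, 78c1a84, 846ea18, ab3b5d4, b86325f, c46b363, cc86e6b}.
Reachable from 07e417a: {07e417a, ab3b5d4, b86325f, c46b363, cc86e6b}.
Only in 78c1a84's history (ahead): {02361bb, 1d0cf1d, 44003c3, 598332d, 6d0ca7f, 75f70f6, 78c1a84, 846ea18} — 8.
Only in 07e417a's history (behind): {} — 0.

8 ahead, 0 behind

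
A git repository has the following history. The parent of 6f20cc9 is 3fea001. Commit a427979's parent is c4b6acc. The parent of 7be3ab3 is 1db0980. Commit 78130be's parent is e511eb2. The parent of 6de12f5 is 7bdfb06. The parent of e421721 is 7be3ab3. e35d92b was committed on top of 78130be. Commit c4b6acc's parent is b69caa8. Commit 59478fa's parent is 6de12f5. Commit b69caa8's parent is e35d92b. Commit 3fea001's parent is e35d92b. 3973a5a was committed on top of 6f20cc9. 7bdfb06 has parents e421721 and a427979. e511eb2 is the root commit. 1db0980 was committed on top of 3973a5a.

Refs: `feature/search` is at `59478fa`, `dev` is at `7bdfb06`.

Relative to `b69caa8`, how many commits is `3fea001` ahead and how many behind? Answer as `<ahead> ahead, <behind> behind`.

1 ahead, 1 behind

Reachable from 3fea001: {3fea001, 78130be, e35d92b, e511eb2}.
Reachable from b69caa8: {78130be, b69caa8, e35d92b, e511eb2}.
Only in 3fea001's history (ahead): {3fea001} — 1.
Only in b69caa8's history (behind): {b69caa8} — 1.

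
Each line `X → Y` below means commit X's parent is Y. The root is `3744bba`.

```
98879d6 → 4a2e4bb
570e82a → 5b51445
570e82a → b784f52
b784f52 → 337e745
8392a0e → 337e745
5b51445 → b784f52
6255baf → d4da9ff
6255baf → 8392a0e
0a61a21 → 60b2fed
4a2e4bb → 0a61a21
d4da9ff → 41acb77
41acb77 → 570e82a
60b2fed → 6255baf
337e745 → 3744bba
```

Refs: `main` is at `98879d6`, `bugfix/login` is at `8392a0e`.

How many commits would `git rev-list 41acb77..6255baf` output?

3

Reachable from 6255baf: {337e745, 3744bba, 41acb77, 570e82a, 5b51445, 6255baf, 8392a0e, b784f52, d4da9ff}.
Reachable from 41acb77: {337e745, 3744bba, 41acb77, 570e82a, 5b51445, b784f52}.
In 6255baf's history but not 41acb77's: {6255baf, 8392a0e, d4da9ff} — 3 commits.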